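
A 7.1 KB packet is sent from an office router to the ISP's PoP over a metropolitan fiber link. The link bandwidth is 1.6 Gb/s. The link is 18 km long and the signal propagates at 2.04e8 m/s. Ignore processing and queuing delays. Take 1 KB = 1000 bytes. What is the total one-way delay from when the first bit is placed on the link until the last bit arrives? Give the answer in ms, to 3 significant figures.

0.124 ms

L = 56800 bits.
Transmission delay = L/R = 56800 / 1600000000 = 0.0355 ms.
Propagation delay = d/s = 18000 m / 204000000 m/s = 0.0882353 ms.
Total = 0.124 ms.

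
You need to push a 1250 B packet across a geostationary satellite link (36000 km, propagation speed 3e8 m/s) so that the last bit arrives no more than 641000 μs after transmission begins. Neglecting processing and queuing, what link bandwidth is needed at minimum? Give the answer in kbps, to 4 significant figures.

L = 10000 bits.
Propagation delay = 36000000 / 300000000 = 120000 μs.
Transmission budget = 641000 − 120000 = 521000 μs.
R ≥ L / t_tx = 10000 bits / 0.521 s = 19.19 kbps.

19.19 kbps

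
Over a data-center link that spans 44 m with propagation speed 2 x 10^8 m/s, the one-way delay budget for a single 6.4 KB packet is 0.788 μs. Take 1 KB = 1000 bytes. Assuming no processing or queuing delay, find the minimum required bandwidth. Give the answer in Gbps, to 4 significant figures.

90.14 Gbps

L = 51200 bits.
Propagation delay = 44 / 200000000 = 0.22 μs.
Transmission budget = 0.788 − 0.22 = 0.568 μs.
R ≥ L / t_tx = 51200 bits / 5.68e-07 s = 90.14 Gbps.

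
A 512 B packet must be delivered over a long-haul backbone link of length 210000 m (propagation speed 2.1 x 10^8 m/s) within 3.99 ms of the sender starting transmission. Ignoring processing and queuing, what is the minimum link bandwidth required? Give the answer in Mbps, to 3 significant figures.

L = 4096 bits.
Propagation delay = 210000 / 210000000 = 1 ms.
Transmission budget = 3.99 − 1 = 2.99 ms.
R ≥ L / t_tx = 4096 bits / 0.00299 s = 1.37 Mbps.

1.37 Mbps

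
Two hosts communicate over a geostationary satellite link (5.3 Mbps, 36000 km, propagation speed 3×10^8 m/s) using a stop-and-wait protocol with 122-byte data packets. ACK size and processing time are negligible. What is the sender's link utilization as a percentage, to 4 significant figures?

t_tx = L/R = 976/5300000 = 0.000184151 s.
t_prop = 36000000/300000000 = 0.12 s; RTT = 0.24 s.
Cycle = t_tx + RTT = 0.240184 s.
Utilization = t_tx / cycle = 0.000184151/0.240184 = 0.07667 %.

0.07667 %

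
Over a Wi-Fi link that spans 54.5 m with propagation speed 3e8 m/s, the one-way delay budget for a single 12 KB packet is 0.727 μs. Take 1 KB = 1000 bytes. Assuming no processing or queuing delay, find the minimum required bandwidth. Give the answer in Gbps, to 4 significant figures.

176.0 Gbps

L = 96000 bits.
Propagation delay = 54.5 / 300000000 = 0.181667 μs.
Transmission budget = 0.727 − 0.181667 = 0.545333 μs.
R ≥ L / t_tx = 96000 bits / 5.45333e-07 s = 176.0 Gbps.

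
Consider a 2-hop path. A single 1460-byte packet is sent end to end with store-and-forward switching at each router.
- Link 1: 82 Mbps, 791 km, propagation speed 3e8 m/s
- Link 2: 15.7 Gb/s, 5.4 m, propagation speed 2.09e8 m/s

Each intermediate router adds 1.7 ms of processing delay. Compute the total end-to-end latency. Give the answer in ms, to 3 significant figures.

4.48 ms

L = 1460 × 8 = 11680 bits.
Transmission delays (L/R per hop): 0.142439, 0.000743949 ms; sum = 0.143183 ms.
Propagation delays (d/s per hop): 2.63667, 2.58373e-05 ms; sum = 2.63669 ms.
Processing at 1 router(s): 1 × 1.7 ms = 1.7 ms.
End-to-end = 4.48 ms.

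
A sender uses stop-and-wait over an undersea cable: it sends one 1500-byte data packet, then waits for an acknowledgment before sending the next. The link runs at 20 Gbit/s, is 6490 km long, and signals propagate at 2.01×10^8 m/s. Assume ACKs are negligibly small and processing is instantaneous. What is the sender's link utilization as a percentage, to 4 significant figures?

0.0009291 %

t_tx = L/R = 12000/20000000000 = 6e-07 s.
t_prop = 6490000/2.01e+08 = 0.0322886 s; RTT = 0.0645771 s.
Cycle = t_tx + RTT = 0.0645777 s.
Utilization = t_tx / cycle = 6e-07/0.0645777 = 0.0009291 %.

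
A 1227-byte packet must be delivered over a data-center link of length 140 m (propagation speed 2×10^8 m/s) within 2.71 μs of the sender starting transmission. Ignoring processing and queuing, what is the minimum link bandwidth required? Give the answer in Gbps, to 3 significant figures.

L = 9816 bits.
Propagation delay = 140 / 200000000 = 0.7 μs.
Transmission budget = 2.71 − 0.7 = 2.01 μs.
R ≥ L / t_tx = 9816 bits / 2.01e-06 s = 4.88 Gbps.

4.88 Gbps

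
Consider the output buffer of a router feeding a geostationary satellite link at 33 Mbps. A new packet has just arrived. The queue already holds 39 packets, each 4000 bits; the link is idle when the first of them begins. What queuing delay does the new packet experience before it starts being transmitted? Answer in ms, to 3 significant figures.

4.73 ms

Each queued packet: L/R = 4000/33000000 = 0.121212 ms.
39 queued → 4.72727 ms.
Queuing delay = 4.73 ms.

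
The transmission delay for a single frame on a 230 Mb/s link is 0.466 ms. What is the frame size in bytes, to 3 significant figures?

13400 bytes

L = R × t_tx = 230000000 b/s × 0.000466 s = 107180 bits.
In bytes: 107180 / 8 = 13400 bytes.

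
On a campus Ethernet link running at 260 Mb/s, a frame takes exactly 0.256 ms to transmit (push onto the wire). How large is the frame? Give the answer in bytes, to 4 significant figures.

L = R × t_tx = 260000000 b/s × 0.000256 s = 66560 bits.
In bytes: 66560 / 8 = 8320 bytes.

8320 bytes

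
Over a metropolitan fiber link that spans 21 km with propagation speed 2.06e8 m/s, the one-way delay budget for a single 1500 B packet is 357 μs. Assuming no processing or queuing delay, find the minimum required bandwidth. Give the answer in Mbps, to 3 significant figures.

47.0 Mbps

L = 12000 bits.
Propagation delay = 21000 / 206000000 = 101.942 μs.
Transmission budget = 357 − 101.942 = 255.058 μs.
R ≥ L / t_tx = 12000 bits / 0.000255058 s = 47.0 Mbps.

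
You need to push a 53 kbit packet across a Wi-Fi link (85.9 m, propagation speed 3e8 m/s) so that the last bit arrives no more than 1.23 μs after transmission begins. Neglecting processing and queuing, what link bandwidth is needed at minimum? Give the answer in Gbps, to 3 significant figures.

Propagation delay = 85.9 / 300000000 = 0.286333 μs.
Transmission budget = 1.23 − 0.286333 = 0.943667 μs.
R ≥ L / t_tx = 53000 bits / 9.43667e-07 s = 56.2 Gbps.

56.2 Gbps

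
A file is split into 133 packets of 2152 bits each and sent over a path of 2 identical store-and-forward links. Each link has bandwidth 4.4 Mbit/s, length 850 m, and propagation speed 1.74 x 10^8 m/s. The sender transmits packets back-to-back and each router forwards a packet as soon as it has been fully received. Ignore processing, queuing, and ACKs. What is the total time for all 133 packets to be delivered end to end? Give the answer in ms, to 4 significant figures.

65.55 ms

Per-hop transmission t_tx = L/R = 2152/4400000 = 0.489091 ms.
Per-hop propagation t_prop = 850/174000000 = 0.00488506 ms.
Pipeline fill: first packet needs 2·t_tx to clear all hops; remaining 132 packets each add one t_tx.
Total = (2+133-1)·t_tx + 2·t_prop = 134·0.489091 + 2·0.00488506 = 65.55 ms.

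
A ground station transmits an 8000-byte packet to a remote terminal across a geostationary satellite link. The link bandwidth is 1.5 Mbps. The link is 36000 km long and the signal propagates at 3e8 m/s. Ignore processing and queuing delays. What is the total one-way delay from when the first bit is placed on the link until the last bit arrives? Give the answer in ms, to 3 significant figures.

L = 8000 × 8 = 64000 bits.
Transmission delay = L/R = 64000 / 1500000 = 42.6667 ms.
Propagation delay = d/s = 36000000 m / 300000000 m/s = 120 ms.
Total = 163 ms.

163 ms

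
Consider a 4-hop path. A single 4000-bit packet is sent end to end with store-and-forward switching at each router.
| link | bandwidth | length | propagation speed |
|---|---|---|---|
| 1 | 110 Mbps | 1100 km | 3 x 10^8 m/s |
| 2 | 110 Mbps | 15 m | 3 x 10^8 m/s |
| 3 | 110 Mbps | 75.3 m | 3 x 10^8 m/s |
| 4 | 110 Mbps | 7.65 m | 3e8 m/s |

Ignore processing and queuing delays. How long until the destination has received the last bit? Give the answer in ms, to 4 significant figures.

Transmission delay per hop = L/R = 4000/110000000 = 0.0363636 ms; 4 hops → 0.145455 ms.
Propagation delays (d/s per hop): 3.66667, 5e-05, 0.000251, 2.55e-05 ms; sum = 3.66699 ms.
End-to-end = 3.812 ms.

3.812 ms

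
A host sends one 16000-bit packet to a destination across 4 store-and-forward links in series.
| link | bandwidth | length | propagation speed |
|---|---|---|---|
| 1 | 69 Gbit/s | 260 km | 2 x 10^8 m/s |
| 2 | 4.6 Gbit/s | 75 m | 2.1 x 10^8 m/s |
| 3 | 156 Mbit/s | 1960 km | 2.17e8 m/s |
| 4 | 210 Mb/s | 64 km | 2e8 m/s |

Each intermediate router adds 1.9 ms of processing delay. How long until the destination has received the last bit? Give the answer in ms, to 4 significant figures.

16.54 ms

Transmission delays (L/R per hop): 0.000231884, 0.00347826, 0.102564, 0.0761905 ms; sum = 0.182465 ms.
Propagation delays (d/s per hop): 1.3, 0.000357143, 9.03226, 0.32 ms; sum = 10.6526 ms.
Processing at 3 router(s): 3 × 1.9 ms = 5.7 ms.
End-to-end = 16.54 ms.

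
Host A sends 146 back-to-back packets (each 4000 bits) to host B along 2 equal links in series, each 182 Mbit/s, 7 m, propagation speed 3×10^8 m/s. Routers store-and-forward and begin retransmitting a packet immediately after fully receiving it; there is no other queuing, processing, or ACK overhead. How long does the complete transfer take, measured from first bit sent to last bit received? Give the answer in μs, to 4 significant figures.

Per-hop transmission t_tx = L/R = 4000/182000000 = 21.978 μs.
Per-hop propagation t_prop = 7/300000000 = 0.0233333 μs.
Pipeline fill: first packet needs 2·t_tx to clear all hops; remaining 145 packets each add one t_tx.
Total = (2+146-1)·t_tx + 2·t_prop = 147·21.978 + 2·0.0233333 = 3231 μs.

3231 μs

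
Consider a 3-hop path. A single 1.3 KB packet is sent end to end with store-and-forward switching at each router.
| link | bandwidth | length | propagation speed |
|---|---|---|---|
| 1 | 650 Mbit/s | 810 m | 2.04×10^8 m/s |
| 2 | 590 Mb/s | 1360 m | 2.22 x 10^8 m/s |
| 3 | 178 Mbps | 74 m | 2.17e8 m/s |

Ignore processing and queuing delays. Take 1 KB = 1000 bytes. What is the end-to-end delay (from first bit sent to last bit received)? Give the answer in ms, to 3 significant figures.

0.102 ms

L = 10400 bits.
Transmission delays (L/R per hop): 0.016, 0.0176271, 0.058427 ms; sum = 0.0920541 ms.
Propagation delays (d/s per hop): 0.00397059, 0.00612613, 0.000341014 ms; sum = 0.0104377 ms.
End-to-end = 0.102 ms.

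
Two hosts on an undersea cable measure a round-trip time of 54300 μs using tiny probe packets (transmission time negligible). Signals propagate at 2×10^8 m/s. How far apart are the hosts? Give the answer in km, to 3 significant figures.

One-way propagation = RTT/2 = 27150 μs.
d = s × t = 200000000 × 0.02715 = 5430 km.

5430 km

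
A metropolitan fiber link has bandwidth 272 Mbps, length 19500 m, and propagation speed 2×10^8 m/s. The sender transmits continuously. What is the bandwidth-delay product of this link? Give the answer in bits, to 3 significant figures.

Propagation delay = 19500 / 200000000 = 9.75e-05 s.
BDP = R × t_prop = 272000000 × 9.75e-05 = 26520 bits.

26500 bits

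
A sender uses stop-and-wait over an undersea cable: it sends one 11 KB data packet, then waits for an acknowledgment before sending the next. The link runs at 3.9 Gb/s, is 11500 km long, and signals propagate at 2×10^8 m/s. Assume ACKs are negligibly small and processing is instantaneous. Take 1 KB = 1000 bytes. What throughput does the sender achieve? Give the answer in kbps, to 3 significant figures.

t_tx = L/R = 88000/3900000000 = 2.25641e-05 s.
t_prop = 11500000/200000000 = 0.0575 s; RTT = 0.115 s.
Cycle = t_tx + RTT = 0.115023 s.
Throughput = L / cycle = 88000 / 0.115023 = 765 kbps.

765 kbps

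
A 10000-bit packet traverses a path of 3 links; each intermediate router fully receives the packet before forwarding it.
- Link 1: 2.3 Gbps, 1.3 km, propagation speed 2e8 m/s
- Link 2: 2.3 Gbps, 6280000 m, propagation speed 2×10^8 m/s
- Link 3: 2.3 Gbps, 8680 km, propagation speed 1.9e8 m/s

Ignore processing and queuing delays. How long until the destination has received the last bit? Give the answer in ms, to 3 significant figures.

77.1 ms

Transmission delay per hop = L/R = 10000/2300000000 = 0.00434783 ms; 3 hops → 0.0130435 ms.
Propagation delays (d/s per hop): 0.0065, 31.4, 45.6842 ms; sum = 77.0907 ms.
End-to-end = 77.1 ms.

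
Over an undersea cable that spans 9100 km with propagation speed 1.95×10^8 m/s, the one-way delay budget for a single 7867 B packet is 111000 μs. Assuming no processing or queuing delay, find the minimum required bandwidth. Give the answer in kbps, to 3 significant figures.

L = 62936 bits.
Propagation delay = 9100000 / 195000000 = 46666.7 μs.
Transmission budget = 111000 − 46666.7 = 64333.3 μs.
R ≥ L / t_tx = 62936 bits / 0.0643333 s = 978 kbps.

978 kbps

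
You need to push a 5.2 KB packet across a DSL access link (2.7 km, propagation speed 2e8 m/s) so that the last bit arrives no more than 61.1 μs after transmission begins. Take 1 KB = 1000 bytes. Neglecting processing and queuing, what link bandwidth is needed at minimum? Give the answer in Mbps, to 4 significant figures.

L = 41600 bits.
Propagation delay = 2700 / 200000000 = 13.5 μs.
Transmission budget = 61.1 − 13.5 = 47.6 μs.
R ≥ L / t_tx = 41600 bits / 4.76e-05 s = 873.9 Mbps.

873.9 Mbps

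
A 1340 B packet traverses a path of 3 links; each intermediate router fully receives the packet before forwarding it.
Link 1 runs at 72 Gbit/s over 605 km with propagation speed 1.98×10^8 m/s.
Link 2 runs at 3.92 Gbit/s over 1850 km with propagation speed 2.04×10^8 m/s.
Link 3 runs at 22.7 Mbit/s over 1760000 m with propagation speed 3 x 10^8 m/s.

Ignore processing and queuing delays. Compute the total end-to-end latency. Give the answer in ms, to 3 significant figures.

L = 1340 × 8 = 10720 bits.
Transmission delays (L/R per hop): 0.000148889, 0.00273469, 0.472247 ms; sum = 0.47513 ms.
Propagation delays (d/s per hop): 3.05556, 9.06863, 5.86667 ms; sum = 17.9908 ms.
End-to-end = 18.5 ms.

18.5 ms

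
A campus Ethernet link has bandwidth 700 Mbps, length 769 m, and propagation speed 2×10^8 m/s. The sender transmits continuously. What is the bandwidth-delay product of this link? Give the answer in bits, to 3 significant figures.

2690 bits

Propagation delay = 769 / 200000000 = 3.845e-06 s.
BDP = R × t_prop = 700000000 × 3.845e-06 = 2691.5 bits.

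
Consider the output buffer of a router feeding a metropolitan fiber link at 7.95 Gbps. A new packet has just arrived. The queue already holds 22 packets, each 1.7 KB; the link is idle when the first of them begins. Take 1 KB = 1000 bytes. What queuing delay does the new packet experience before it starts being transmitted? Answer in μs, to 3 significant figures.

Each queued packet: L/R = 13600/7950000000 = 1.71069 μs.
22 queued → 37.6352 μs.
Queuing delay = 37.6 μs.

37.6 μs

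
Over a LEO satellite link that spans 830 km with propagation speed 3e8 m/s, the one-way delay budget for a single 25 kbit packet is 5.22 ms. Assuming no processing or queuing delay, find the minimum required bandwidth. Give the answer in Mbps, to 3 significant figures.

10.2 Mbps

Propagation delay = 830000 / 300000000 = 2.76667 ms.
Transmission budget = 5.22 − 2.76667 = 2.45333 ms.
R ≥ L / t_tx = 25000 bits / 0.00245333 s = 10.2 Mbps.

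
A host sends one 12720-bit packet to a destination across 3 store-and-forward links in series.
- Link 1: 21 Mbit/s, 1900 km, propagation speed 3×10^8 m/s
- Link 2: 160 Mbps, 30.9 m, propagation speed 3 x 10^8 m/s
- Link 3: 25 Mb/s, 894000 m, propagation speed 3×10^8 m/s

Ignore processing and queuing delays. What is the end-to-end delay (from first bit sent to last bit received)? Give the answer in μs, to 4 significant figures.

10510 μs

Transmission delays (L/R per hop): 605.714, 79.5, 508.8 μs; sum = 1194.01 μs.
Propagation delays (d/s per hop): 6333.33, 0.103, 2980 μs; sum = 9313.44 μs.
End-to-end = 10510 μs.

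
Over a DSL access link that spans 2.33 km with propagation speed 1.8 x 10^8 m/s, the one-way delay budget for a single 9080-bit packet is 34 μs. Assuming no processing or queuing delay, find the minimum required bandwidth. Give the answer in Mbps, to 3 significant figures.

431 Mbps

Propagation delay = 2330 / 180000000 = 12.9444 μs.
Transmission budget = 34 − 12.9444 = 21.0556 μs.
R ≥ L / t_tx = 9080 bits / 2.10556e-05 s = 431 Mbps.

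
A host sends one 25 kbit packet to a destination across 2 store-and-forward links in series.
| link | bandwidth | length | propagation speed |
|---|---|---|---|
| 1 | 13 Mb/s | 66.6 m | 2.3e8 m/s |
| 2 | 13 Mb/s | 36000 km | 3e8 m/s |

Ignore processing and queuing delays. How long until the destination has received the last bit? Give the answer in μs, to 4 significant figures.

L = 25000 bits.
Transmission delay per hop = L/R = 25000/13000000 = 1923.08 μs; 2 hops → 3846.15 μs.
Propagation delays (d/s per hop): 0.289565, 120000 μs; sum = 120000 μs.
End-to-end = 123800 μs.

123800 μs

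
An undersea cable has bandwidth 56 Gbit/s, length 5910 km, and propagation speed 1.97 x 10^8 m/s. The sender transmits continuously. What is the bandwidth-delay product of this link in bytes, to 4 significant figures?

Propagation delay = 5910000 / 197000000 = 0.03 s.
BDP = R × t_prop = 56000000000 × 0.03 = 1680000000 bits.
In bytes: 1680000000/8 = 210000000 bytes.

210000000 bytes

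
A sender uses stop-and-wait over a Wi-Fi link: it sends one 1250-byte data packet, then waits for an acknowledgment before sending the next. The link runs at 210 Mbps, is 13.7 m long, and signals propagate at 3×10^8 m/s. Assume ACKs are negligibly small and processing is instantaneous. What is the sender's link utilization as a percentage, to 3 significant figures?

99.8 %

t_tx = L/R = 10000/210000000 = 4.7619e-05 s.
t_prop = 13.7/300000000 = 4.56667e-08 s; RTT = 9.13333e-08 s.
Cycle = t_tx + RTT = 4.77104e-05 s.
Utilization = t_tx / cycle = 4.7619e-05/4.77104e-05 = 99.8 %.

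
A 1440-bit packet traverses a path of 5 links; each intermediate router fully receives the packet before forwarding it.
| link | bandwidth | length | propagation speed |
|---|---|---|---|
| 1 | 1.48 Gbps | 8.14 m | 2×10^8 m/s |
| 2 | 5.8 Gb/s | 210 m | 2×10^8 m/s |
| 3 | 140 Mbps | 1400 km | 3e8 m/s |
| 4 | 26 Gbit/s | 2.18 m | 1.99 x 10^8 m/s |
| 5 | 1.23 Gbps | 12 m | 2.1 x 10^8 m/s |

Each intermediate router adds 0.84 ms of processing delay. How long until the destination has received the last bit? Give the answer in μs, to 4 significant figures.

8041 μs

Transmission delays (L/R per hop): 0.972973, 0.248276, 10.2857, 0.0553846, 1.17073 μs; sum = 12.7331 μs.
Propagation delays (d/s per hop): 0.0407, 1.05, 4666.67, 0.0109548, 0.0571429 μs; sum = 4667.83 μs.
Processing at 4 router(s): 4 × 0.84 ms = 3360 μs.
End-to-end = 8041 μs.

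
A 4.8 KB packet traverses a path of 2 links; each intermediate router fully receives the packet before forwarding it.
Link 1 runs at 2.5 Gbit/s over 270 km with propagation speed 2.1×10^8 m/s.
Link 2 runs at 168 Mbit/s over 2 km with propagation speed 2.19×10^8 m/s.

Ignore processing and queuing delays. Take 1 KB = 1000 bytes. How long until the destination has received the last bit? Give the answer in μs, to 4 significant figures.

L = 38400 bits.
Transmission delays (L/R per hop): 15.36, 228.571 μs; sum = 243.931 μs.
Propagation delays (d/s per hop): 1285.71, 9.13242 μs; sum = 1294.85 μs.
End-to-end = 1539 μs.

1539 μs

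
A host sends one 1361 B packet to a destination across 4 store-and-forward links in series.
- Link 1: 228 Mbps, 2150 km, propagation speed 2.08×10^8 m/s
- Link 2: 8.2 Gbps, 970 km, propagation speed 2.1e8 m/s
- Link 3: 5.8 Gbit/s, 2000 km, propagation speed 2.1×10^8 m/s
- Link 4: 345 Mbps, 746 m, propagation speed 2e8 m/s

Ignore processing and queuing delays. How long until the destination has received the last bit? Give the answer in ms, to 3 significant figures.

L = 1361 × 8 = 10888 bits.
Transmission delays (L/R per hop): 0.0477544, 0.0013278, 0.00187724, 0.0315594 ms; sum = 0.0825189 ms.
Propagation delays (d/s per hop): 10.3365, 4.61905, 9.52381, 0.00373 ms; sum = 24.4831 ms.
End-to-end = 24.6 ms.

24.6 ms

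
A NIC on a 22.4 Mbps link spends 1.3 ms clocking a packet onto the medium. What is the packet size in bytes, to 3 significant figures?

L = R × t_tx = 22400000 b/s × 0.0013 s = 29120 bits.
In bytes: 29120 / 8 = 3640 bytes.

3640 bytes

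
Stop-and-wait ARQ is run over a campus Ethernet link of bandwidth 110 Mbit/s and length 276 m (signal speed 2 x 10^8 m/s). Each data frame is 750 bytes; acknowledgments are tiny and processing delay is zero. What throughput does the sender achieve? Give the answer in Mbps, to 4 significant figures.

t_tx = L/R = 6000/110000000 = 5.45455e-05 s.
t_prop = 276/200000000 = 1.38e-06 s; RTT = 2.76e-06 s.
Cycle = t_tx + RTT = 5.73055e-05 s.
Throughput = L / cycle = 6000 / 5.73055e-05 = 104.7 Mbps.

104.7 Mbps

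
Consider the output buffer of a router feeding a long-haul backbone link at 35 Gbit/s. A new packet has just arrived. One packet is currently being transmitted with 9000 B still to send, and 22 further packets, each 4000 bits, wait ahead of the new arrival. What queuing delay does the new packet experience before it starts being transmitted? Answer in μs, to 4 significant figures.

4.571 μs

Each queued packet: L/R = 4000/35000000000 = 0.114286 μs.
22 queued → 2.51429 μs.
Plus remaining 72000 bits of current packet: 2.05714 μs.
Queuing delay = 4.571 μs.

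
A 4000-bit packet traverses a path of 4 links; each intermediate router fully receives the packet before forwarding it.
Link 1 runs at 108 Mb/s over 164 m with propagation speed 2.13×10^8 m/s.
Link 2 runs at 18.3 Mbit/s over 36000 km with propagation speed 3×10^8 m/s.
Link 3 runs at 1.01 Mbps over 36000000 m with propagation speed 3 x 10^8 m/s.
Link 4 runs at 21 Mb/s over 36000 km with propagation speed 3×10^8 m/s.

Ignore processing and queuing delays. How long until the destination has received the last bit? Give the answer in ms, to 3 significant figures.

Transmission delays (L/R per hop): 0.037037, 0.218579, 3.9604, 0.190476 ms; sum = 4.40649 ms.
Propagation delays (d/s per hop): 0.000769953, 120, 120, 120 ms; sum = 360.001 ms.
End-to-end = 364 ms.

364 ms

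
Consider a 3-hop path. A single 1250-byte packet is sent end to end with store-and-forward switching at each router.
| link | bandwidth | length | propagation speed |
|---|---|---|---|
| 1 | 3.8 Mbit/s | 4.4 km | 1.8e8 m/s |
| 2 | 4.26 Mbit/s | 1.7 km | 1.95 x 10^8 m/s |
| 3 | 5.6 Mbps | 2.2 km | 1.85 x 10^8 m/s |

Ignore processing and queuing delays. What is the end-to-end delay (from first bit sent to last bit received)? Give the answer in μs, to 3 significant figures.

L = 1250 × 8 = 10000 bits.
Transmission delays (L/R per hop): 2631.58, 2347.42, 1785.71 μs; sum = 6764.71 μs.
Propagation delays (d/s per hop): 24.4444, 8.71795, 11.8919 μs; sum = 45.0543 μs.
End-to-end = 6810 μs.

6810 μs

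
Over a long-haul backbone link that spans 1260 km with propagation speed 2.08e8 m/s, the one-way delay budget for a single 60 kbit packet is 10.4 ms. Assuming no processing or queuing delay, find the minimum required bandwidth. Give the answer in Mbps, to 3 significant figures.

13.8 Mbps

Propagation delay = 1260000 / 208000000 = 6.05769 ms.
Transmission budget = 10.4 − 6.05769 = 4.34231 ms.
R ≥ L / t_tx = 60000 bits / 0.00434231 s = 13.8 Mbps.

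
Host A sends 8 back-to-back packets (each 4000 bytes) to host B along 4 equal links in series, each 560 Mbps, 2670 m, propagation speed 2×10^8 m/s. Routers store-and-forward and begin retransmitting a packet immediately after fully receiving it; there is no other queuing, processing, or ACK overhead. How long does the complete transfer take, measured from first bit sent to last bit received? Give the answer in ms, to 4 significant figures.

0.6820 ms

Per-hop transmission t_tx = L/R = 32000/560000000 = 0.0571429 ms.
Per-hop propagation t_prop = 2670/200000000 = 0.01335 ms.
Pipeline fill: first packet needs 4·t_tx to clear all hops; remaining 7 packets each add one t_tx.
Total = (4+8-1)·t_tx + 4·t_prop = 11·0.0571429 + 4·0.01335 = 0.6820 ms.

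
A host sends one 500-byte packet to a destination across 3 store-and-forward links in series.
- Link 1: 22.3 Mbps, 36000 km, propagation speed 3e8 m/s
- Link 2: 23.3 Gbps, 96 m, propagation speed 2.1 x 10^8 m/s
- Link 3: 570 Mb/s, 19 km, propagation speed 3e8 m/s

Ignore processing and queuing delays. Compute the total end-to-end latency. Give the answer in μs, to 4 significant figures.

L = 500 × 8 = 4000 bits.
Transmission delays (L/R per hop): 179.372, 0.171674, 7.01754 μs; sum = 186.561 μs.
Propagation delays (d/s per hop): 120000, 0.457143, 63.3333 μs; sum = 120064 μs.
End-to-end = 120300 μs.

120300 μs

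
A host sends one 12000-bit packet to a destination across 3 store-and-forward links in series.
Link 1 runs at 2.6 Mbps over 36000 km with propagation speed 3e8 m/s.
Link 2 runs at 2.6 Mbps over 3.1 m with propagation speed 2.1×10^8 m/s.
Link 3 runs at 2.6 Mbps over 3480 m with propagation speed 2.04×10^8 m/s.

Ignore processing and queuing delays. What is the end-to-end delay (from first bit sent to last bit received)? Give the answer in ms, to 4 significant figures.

133.9 ms

Transmission delay per hop = L/R = 12000/2600000 = 4.61538 ms; 3 hops → 13.8462 ms.
Propagation delays (d/s per hop): 120, 1.47619e-05, 0.0170588 ms; sum = 120.017 ms.
End-to-end = 133.9 ms.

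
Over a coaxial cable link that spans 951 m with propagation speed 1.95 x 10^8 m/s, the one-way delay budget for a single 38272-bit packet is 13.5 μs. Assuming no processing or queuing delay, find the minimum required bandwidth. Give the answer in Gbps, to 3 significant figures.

Propagation delay = 951 / 195000000 = 4.87692 μs.
Transmission budget = 13.5 − 4.87692 = 8.62308 μs.
R ≥ L / t_tx = 38272 bits / 8.62308e-06 s = 4.44 Gbps.

4.44 Gbps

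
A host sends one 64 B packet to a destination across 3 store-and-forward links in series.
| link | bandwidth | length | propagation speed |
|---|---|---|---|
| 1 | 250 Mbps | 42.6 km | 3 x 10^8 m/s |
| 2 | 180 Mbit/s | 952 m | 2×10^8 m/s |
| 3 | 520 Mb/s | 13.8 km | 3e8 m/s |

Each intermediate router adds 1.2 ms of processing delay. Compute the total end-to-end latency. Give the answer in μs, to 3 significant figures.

L = 64 × 8 = 512 bits.
Transmission delays (L/R per hop): 2.048, 2.84444, 0.984615 μs; sum = 5.87706 μs.
Propagation delays (d/s per hop): 142, 4.76, 46 μs; sum = 192.76 μs.
Processing at 2 router(s): 2 × 1.2 ms = 2400 μs.
End-to-end = 2600 μs.

2600 μs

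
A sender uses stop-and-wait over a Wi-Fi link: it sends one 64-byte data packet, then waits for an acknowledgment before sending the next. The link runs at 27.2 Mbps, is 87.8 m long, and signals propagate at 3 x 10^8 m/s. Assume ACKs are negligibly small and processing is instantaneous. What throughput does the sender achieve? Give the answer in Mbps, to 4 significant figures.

t_tx = L/R = 512/27200000 = 1.88235e-05 s.
t_prop = 87.8/300000000 = 2.92667e-07 s; RTT = 5.85333e-07 s.
Cycle = t_tx + RTT = 1.94089e-05 s.
Throughput = L / cycle = 512 / 1.94089e-05 = 26.38 Mbps.

26.38 Mbps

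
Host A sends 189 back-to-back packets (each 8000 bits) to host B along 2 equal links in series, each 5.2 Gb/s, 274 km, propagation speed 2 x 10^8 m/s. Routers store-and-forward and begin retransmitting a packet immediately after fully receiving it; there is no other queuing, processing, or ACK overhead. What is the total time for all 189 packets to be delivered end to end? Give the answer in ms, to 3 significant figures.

3.03 ms

Per-hop transmission t_tx = L/R = 8000/5200000000 = 0.00153846 ms.
Per-hop propagation t_prop = 274000/200000000 = 1.37 ms.
Pipeline fill: first packet needs 2·t_tx to clear all hops; remaining 188 packets each add one t_tx.
Total = (2+189-1)·t_tx + 2·t_prop = 190·0.00153846 + 2·1.37 = 3.03 ms.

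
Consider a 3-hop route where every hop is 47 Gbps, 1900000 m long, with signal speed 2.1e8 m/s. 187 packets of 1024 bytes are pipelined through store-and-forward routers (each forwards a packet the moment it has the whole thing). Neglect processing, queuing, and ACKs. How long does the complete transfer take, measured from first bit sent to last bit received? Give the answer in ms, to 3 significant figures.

27.2 ms

Per-hop transmission t_tx = L/R = 8192/47000000000 = 0.000174298 ms.
Per-hop propagation t_prop = 1900000/210000000 = 9.04762 ms.
Pipeline fill: first packet needs 3·t_tx to clear all hops; remaining 186 packets each add one t_tx.
Total = (3+187-1)·t_tx + 3·t_prop = 189·0.000174298 + 3·9.04762 = 27.2 ms.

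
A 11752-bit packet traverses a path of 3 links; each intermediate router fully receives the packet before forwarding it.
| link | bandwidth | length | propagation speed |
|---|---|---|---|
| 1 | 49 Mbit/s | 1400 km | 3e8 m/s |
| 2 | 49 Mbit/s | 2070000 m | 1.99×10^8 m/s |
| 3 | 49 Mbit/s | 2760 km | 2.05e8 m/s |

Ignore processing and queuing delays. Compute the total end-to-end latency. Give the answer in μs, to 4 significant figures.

Transmission delay per hop = L/R = 11752/49000000 = 239.837 μs; 3 hops → 719.51 μs.
Propagation delays (d/s per hop): 4666.67, 10402, 13463.4 μs; sum = 28532.1 μs.
End-to-end = 29250 μs.

29250 μs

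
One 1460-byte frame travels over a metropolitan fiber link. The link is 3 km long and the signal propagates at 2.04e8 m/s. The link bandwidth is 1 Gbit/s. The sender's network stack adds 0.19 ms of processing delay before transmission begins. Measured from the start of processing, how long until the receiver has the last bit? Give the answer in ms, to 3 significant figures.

L = 1460 × 8 = 11680 bits.
Transmission delay = L/R = 11680 / 1000000000 = 0.01168 ms.
Propagation delay = d/s = 3000 m / 204000000 m/s = 0.0147059 ms.
Plus processing delay 0.19 ms = 0.19 ms.
Total = 0.216 ms.

0.216 ms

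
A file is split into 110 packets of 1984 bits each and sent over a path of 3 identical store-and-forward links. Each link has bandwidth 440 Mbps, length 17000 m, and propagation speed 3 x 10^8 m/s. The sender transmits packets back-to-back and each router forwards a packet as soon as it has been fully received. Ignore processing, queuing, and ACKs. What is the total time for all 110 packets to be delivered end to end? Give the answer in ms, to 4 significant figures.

0.6750 ms

Per-hop transmission t_tx = L/R = 1984/440000000 = 0.00450909 ms.
Per-hop propagation t_prop = 17000/300000000 = 0.0566667 ms.
Pipeline fill: first packet needs 3·t_tx to clear all hops; remaining 109 packets each add one t_tx.
Total = (3+110-1)·t_tx + 3·t_prop = 112·0.00450909 + 3·0.0566667 = 0.6750 ms.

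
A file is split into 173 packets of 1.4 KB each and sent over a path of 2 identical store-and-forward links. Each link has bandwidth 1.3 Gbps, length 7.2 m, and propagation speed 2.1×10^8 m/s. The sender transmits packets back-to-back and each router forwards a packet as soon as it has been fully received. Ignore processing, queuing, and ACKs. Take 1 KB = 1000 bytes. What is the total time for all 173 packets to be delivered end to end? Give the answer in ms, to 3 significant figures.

1.50 ms

Per-hop transmission t_tx = L/R = 11200/1300000000 = 0.00861538 ms.
Per-hop propagation t_prop = 7.2/210000000 = 3.42857e-05 ms.
Pipeline fill: first packet needs 2·t_tx to clear all hops; remaining 172 packets each add one t_tx.
Total = (2+173-1)·t_tx + 2·t_prop = 174·0.00861538 + 2·3.42857e-05 = 1.50 ms.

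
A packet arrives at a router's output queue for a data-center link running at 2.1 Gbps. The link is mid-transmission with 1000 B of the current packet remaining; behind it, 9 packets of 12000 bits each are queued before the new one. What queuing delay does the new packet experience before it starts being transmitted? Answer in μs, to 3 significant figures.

55.2 μs

Each queued packet: L/R = 12000/2100000000 = 5.71429 μs.
9 queued → 51.4286 μs.
Plus remaining 8000 bits of current packet: 3.80952 μs.
Queuing delay = 55.2 μs.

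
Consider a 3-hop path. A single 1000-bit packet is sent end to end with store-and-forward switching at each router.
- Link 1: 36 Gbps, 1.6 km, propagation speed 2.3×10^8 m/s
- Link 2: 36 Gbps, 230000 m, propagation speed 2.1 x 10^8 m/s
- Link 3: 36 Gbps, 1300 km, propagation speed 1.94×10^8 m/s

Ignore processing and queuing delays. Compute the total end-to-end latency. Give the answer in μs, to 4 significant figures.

Transmission delay per hop = L/R = 1000/36000000000 = 0.0277778 μs; 3 hops → 0.0833333 μs.
Propagation delays (d/s per hop): 6.95652, 1095.24, 6701.03 μs; sum = 7803.23 μs.
End-to-end = 7803 μs.

7803 μs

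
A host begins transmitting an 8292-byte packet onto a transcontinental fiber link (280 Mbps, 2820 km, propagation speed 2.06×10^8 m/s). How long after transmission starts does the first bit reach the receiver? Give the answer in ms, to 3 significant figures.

First bit experiences only propagation delay: d/s = 2820000/206000000 = 13.7 ms.

13.7 ms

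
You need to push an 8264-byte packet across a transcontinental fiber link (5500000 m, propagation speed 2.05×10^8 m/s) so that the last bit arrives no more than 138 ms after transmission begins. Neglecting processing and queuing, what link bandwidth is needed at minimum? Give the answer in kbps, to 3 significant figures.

595 kbps

L = 66112 bits.
Propagation delay = 5500000 / 2.05e+08 = 26.8293 ms.
Transmission budget = 138 − 26.8293 = 111.171 ms.
R ≥ L / t_tx = 66112 bits / 0.111171 s = 595 kbps.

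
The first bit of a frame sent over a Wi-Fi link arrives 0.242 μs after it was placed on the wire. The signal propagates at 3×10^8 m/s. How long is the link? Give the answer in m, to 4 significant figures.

72.60 m

d = s × t_prop = 300000000 × 2.42e-07 = 72.60 m.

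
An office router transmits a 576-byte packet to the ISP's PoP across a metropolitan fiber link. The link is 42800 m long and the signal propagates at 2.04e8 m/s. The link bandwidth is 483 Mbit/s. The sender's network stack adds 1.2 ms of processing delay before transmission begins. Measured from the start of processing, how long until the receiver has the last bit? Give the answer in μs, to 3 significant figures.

1420 μs

L = 576 × 8 = 4608 bits.
Transmission delay = L/R = 4608 / 483000000 = 9.54037 μs.
Propagation delay = d/s = 42800 m / 204000000 m/s = 209.804 μs.
Plus processing delay 1.2 ms = 1200 μs.
Total = 1420 μs.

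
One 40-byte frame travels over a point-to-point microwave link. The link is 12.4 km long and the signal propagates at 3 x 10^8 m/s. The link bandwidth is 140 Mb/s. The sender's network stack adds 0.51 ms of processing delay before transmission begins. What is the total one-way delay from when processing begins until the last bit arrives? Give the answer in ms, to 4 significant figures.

L = 40 × 8 = 320 bits.
Transmission delay = L/R = 320 / 140000000 = 0.00228571 ms.
Propagation delay = d/s = 12400 m / 300000000 m/s = 0.0413333 ms.
Plus processing delay 0.51 ms = 0.51 ms.
Total = 0.5536 ms.

0.5536 ms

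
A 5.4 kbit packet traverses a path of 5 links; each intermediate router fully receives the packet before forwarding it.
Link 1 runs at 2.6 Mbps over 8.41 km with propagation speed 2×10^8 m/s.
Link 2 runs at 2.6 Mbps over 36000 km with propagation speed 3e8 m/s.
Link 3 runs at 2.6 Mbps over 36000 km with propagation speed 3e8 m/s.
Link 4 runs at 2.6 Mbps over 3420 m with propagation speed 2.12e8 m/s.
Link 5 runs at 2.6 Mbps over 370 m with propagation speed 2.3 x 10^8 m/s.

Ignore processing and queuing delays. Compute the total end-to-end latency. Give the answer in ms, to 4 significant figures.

250.4 ms

L = 5400 bits.
Transmission delay per hop = L/R = 5400/2600000 = 2.07692 ms; 5 hops → 10.3846 ms.
Propagation delays (d/s per hop): 0.04205, 120, 120, 0.0161321, 0.0016087 ms; sum = 240.06 ms.
End-to-end = 250.4 ms.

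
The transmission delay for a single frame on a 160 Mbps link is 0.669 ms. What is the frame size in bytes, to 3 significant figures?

L = R × t_tx = 160000000 b/s × 0.000669 s = 107040 bits.
In bytes: 107040 / 8 = 13400 bytes.

13400 bytes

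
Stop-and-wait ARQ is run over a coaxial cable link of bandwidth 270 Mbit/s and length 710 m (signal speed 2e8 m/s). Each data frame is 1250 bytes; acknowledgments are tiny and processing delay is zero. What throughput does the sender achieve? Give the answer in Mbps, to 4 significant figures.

t_tx = L/R = 10000/270000000 = 3.7037e-05 s.
t_prop = 710/200000000 = 3.55e-06 s; RTT = 7.1e-06 s.
Cycle = t_tx + RTT = 4.4137e-05 s.
Throughput = L / cycle = 10000 / 4.4137e-05 = 226.6 Mbps.

226.6 Mbps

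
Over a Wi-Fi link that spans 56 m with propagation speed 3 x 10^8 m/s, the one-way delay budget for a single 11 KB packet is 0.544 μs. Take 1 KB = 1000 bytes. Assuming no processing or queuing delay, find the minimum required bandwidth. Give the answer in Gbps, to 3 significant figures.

L = 88000 bits.
Propagation delay = 56 / 300000000 = 0.186667 μs.
Transmission budget = 0.544 − 0.186667 = 0.357333 μs.
R ≥ L / t_tx = 88000 bits / 3.57333e-07 s = 246 Gbps.

246 Gbps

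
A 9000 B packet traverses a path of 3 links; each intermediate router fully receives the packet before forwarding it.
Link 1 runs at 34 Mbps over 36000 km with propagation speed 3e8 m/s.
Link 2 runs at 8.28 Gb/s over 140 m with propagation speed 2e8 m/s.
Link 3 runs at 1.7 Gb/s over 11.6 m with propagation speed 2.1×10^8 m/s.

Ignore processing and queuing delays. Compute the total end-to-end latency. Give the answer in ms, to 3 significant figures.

122 ms

L = 9000 × 8 = 72000 bits.
Transmission delays (L/R per hop): 2.11765, 0.00869565, 0.0423529 ms; sum = 2.1687 ms.
Propagation delays (d/s per hop): 120, 0.0007, 5.52381e-05 ms; sum = 120.001 ms.
End-to-end = 122 ms.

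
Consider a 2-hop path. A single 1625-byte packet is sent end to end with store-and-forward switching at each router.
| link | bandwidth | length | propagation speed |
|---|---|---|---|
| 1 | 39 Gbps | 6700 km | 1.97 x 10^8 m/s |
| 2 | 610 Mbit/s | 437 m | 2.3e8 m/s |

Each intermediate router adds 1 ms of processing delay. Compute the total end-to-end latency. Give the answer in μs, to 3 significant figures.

35000 μs

L = 1625 × 8 = 13000 bits.
Transmission delays (L/R per hop): 0.333333, 21.3115 μs; sum = 21.6448 μs.
Propagation delays (d/s per hop): 34010.2, 1.9 μs; sum = 34012.1 μs.
Processing at 1 router(s): 1 × 1 ms = 1000 μs.
End-to-end = 35000 μs.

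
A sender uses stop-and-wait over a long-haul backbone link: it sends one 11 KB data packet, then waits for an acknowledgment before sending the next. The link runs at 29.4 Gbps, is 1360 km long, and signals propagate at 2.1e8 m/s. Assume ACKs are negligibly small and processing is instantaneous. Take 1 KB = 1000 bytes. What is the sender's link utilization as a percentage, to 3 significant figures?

0.0231 %

t_tx = L/R = 88000/29400000000 = 2.9932e-06 s.
t_prop = 1360000/210000000 = 0.00647619 s; RTT = 0.0129524 s.
Cycle = t_tx + RTT = 0.0129554 s.
Utilization = t_tx / cycle = 2.9932e-06/0.0129554 = 0.0231 %.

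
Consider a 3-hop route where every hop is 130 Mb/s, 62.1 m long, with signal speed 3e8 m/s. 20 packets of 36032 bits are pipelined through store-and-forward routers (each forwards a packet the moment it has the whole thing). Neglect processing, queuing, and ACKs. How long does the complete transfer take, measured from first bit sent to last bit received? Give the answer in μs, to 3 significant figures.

Per-hop transmission t_tx = L/R = 36032/130000000 = 277.169 μs.
Per-hop propagation t_prop = 62.1/300000000 = 0.207 μs.
Pipeline fill: first packet needs 3·t_tx to clear all hops; remaining 19 packets each add one t_tx.
Total = (3+20-1)·t_tx + 3·t_prop = 22·277.169 + 3·0.207 = 6100 μs.

6100 μs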